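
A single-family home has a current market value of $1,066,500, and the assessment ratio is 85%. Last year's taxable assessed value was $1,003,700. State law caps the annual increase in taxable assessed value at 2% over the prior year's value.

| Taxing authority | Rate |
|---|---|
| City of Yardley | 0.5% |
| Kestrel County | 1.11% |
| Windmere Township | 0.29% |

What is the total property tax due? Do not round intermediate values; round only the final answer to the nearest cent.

Uncapped assessed value = $1,066,500 × 0.85 = $906,525
Cap limit = $1,003,700 × 1.02 = $1,023,774
Taxable assessed value = min($906,525, $1,023,774) = $906,525 (cap does not bind)
City of Yardley: $906,525 × 0.005 = $4,532.625
Kestrel County: $906,525 × 0.0111 = $10,062.4275
Windmere Township: $906,525 × 0.0029 = $2,628.9225
Total = $17,223.975

$17,223.98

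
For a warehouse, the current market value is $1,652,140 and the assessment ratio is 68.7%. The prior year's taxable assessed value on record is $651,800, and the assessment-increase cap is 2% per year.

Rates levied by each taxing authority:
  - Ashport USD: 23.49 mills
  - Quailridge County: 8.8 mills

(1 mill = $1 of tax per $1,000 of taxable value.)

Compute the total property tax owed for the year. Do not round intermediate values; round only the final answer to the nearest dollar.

$21,468

Uncapped assessed value = $1,652,140 × 0.687 = $1,135,020.18
Cap limit = $651,800 × 1.02 = $664,836
Taxable assessed value = min($1,135,020.18, $664,836) = $664,836 (cap binds)
Ashport USD: $664,836 × 0.02349 = $15,616.99764
Quailridge County: $664,836 × 0.0088 = $5,850.5568
Total = $21,467.55444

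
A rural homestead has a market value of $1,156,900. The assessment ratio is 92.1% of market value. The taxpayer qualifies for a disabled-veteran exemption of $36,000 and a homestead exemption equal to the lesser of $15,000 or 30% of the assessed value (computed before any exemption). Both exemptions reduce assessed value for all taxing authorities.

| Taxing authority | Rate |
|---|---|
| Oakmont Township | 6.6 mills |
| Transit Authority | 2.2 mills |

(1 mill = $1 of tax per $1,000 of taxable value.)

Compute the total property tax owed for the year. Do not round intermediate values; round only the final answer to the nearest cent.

$8,927.64

Assessed value = $1,156,900 × 0.921 = $1,065,504.9
Homestead exemption = min($15,000, 30% × $1,065,504.9) = min($15,000, $319,651.47) = $15,000 (dollar cap binds)
Taxable value = $1,065,504.9 − $36,000 − $15,000 = $1,014,504.9
Oakmont Township: $1,014,504.9 × 0.0066 = $6,695.73234
Transit Authority: $1,014,504.9 × 0.0022 = $2,231.91078
Total = $8,927.64312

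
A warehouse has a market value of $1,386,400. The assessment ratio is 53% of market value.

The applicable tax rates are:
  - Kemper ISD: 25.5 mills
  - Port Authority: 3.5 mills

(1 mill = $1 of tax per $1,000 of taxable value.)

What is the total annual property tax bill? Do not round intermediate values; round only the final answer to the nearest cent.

$21,308.97

Assessed value = $1,386,400 × 0.53 = $734,792
Kemper ISD: $734,792 × 0.0255 = $18,737.196
Port Authority: $734,792 × 0.0035 = $2,571.772
Total = $18,737.196 + $2,571.772 = $21,308.968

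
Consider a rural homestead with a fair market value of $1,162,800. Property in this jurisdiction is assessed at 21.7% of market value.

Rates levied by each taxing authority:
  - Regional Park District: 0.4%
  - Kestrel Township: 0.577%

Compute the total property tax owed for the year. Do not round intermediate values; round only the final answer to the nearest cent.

$2,465.24

Assessed value = $1,162,800 × 0.217 = $252,327.6
Regional Park District: $252,327.6 × 0.004 = $1,009.3104
Kestrel Township: $252,327.6 × 0.00577 = $1,455.930252
Total = $1,009.3104 + $1,455.930252 = $2,465.240652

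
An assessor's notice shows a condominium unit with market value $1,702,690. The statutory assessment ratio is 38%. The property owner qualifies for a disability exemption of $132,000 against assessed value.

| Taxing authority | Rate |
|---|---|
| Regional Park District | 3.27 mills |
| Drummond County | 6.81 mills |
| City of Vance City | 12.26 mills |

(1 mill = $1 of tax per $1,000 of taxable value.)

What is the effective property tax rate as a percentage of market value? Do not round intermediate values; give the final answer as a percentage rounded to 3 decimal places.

0.676%

Assessed value = $1,702,690 × 0.38 = $647,022.2
Taxable value = $647,022.2 − $132,000 = $515,022.2
Regional Park District: $515,022.2 × 0.00327 = $1,684.122594
Drummond County: $515,022.2 × 0.00681 = $3,507.301182
City of Vance City: $515,022.2 × 0.01226 = $6,314.172172
Total tax = $11,505.595948
Effective rate = $11,505.595948 ÷ $1,702,690 = 0.676% of market value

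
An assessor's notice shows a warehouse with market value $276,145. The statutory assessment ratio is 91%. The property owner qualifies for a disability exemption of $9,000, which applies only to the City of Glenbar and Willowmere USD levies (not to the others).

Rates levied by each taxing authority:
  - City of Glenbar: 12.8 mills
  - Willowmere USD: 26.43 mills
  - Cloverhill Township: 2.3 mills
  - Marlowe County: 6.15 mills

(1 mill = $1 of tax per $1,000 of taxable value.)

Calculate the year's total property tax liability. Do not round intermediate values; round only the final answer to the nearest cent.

$11,628.53

Assessed value = $276,145 × 0.91 = $251,291.95
City of Glenbar: ($251,291.95 − $9,000) × 0.0128 = $242,291.95 × 0.0128 = $3,101.33696
Willowmere USD: ($251,291.95 − $9,000) × 0.02643 = $242,291.95 × 0.02643 = $6,403.7762385
Cloverhill Township: $251,291.95 × 0.0023 = $577.971485
Marlowe County: $251,291.95 × 0.00615 = $1,545.4454925
Total = $11,628.530176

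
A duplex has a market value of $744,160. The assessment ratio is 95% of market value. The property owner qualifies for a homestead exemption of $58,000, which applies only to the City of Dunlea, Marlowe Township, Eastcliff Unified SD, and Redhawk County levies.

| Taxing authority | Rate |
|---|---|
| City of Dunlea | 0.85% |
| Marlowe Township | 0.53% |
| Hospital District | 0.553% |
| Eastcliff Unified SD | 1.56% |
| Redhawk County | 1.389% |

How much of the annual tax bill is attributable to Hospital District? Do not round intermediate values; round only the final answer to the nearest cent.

Assessed value = $744,160 × 0.95 = $706,952
Hospital District taxable value = $706,952 (exemption does not apply)
Hospital District levy = $706,952 × 0.00553 = $3,909.44456

$3,909.44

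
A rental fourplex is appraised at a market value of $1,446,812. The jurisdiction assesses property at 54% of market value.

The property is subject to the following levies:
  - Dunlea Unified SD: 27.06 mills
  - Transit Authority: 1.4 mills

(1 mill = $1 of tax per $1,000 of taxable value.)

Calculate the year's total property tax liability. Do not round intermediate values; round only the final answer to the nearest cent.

$22,235.19

Assessed value = $1,446,812 × 0.54 = $781,278.48
Dunlea Unified SD: $781,278.48 × 0.02706 = $21,141.3956688
Transit Authority: $781,278.48 × 0.0014 = $1,093.789872
Total = $21,141.3956688 + $1,093.789872 = $22,235.1855408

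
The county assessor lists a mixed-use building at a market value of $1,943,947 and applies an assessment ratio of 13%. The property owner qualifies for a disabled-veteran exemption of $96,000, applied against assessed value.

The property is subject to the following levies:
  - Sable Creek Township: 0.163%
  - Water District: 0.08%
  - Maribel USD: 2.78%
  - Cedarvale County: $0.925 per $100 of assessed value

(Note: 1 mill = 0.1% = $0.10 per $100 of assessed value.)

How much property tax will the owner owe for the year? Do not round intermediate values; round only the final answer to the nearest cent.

Assessed value = $1,943,947 × 0.13 = $252,713.11
Taxable value = $252,713.11 − $96,000 = $156,713.11
Sable Creek Township: $156,713.11 × 0.00163 = $255.4423693
Water District: $156,713.11 × 0.0008 = $125.370488
Maribel USD: $156,713.11 × 0.0278 = $4,356.624458
Cedarvale County: $156,713.11 × 0.00925 = $1,449.5962675
Total = $6,187.0335828

$6,187.03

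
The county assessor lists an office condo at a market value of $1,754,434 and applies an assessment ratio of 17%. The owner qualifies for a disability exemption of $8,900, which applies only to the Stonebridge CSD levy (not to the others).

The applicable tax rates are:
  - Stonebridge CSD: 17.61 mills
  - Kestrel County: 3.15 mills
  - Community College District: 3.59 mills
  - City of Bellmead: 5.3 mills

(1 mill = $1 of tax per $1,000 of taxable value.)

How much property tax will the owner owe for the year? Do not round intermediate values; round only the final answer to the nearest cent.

Assessed value = $1,754,434 × 0.17 = $298,253.78
Stonebridge CSD: ($298,253.78 − $8,900) × 0.01761 = $289,353.78 × 0.01761 = $5,095.5200658
Kestrel County: $298,253.78 × 0.00315 = $939.499407
Community College District: $298,253.78 × 0.00359 = $1,070.7310702
City of Bellmead: $298,253.78 × 0.0053 = $1,580.745034
Total = $8,686.495577

$8,686.50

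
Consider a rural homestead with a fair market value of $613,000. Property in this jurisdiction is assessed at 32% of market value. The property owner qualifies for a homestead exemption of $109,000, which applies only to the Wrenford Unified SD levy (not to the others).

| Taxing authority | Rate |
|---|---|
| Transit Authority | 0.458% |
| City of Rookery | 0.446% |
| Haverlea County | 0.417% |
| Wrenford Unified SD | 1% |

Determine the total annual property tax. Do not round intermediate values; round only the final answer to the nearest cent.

$3,462.87

Assessed value = $613,000 × 0.32 = $196,160
Transit Authority: $196,160 × 0.00458 = $898.4128
City of Rookery: $196,160 × 0.00446 = $874.8736
Haverlea County: $196,160 × 0.00417 = $817.9872
Wrenford Unified SD: ($196,160 − $109,000) × 0.01 = $87,160 × 0.01 = $871.6
Total = $3,462.8736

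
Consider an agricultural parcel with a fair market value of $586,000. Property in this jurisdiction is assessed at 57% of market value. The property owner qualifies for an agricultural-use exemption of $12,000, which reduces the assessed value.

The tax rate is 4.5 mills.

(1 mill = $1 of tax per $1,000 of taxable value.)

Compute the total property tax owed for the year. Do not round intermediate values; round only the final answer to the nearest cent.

Assessed value = $586,000 × 0.57 = $334,020
Taxable value = $334,020 − $12,000 = $322,020
Tax = $322,020 × 0.0045 = $1,449.09

$1,449.09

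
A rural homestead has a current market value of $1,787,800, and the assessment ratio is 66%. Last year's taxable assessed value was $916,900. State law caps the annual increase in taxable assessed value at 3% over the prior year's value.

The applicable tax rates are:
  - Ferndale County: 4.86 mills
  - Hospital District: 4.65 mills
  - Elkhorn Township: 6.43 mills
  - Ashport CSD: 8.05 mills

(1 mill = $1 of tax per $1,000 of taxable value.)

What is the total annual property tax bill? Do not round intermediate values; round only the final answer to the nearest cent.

Uncapped assessed value = $1,787,800 × 0.66 = $1,179,948
Cap limit = $916,900 × 1.03 = $944,407
Taxable assessed value = min($1,179,948, $944,407) = $944,407 (cap binds)
Ferndale County: $944,407 × 0.00486 = $4,589.81802
Hospital District: $944,407 × 0.00465 = $4,391.49255
Elkhorn Township: $944,407 × 0.00643 = $6,072.53701
Ashport CSD: $944,407 × 0.00805 = $7,602.47635
Total = $22,656.32393

$22,656.32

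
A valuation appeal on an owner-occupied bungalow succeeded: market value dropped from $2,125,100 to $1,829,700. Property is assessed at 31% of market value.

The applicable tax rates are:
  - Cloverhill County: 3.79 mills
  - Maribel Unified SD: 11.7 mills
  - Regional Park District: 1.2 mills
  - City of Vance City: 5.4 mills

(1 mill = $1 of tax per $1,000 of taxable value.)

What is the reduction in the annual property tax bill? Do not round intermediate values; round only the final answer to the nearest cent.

$2,022.87

Old assessed value = $2,125,100 × 0.31 = $658,781
New assessed value = $1,829,700 × 0.31 = $567,207
Combined rate = 0.00379 + 0.0117 + 0.0012 + 0.0054 = 0.02209
Old tax = $658,781 × 0.02209 = $14,552.47229
New tax = $567,207 × 0.02209 = $12,529.60263
Reduction = $14,552.47229 − $12,529.60263 = $2,022.86966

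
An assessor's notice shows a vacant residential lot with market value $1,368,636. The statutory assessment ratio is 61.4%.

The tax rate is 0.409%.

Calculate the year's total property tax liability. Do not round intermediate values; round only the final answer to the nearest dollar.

$3,437

Assessed value = $1,368,636 × 0.614 = $840,342.504
Tax = $840,342.504 × 0.00409 = $3,437.00084136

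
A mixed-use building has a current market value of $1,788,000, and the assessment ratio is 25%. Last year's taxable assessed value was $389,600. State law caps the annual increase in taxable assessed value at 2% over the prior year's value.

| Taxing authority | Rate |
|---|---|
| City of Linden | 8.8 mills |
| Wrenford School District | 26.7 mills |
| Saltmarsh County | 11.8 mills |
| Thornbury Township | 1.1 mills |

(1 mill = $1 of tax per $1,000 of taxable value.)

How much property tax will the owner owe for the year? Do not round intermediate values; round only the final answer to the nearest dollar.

$19,234

Uncapped assessed value = $1,788,000 × 0.25 = $447,000
Cap limit = $389,600 × 1.02 = $397,392
Taxable assessed value = min($447,000, $397,392) = $397,392 (cap binds)
City of Linden: $397,392 × 0.0088 = $3,497.0496
Wrenford School District: $397,392 × 0.0267 = $10,610.3664
Saltmarsh County: $397,392 × 0.0118 = $4,689.2256
Thornbury Township: $397,392 × 0.0011 = $437.1312
Total = $19,233.7728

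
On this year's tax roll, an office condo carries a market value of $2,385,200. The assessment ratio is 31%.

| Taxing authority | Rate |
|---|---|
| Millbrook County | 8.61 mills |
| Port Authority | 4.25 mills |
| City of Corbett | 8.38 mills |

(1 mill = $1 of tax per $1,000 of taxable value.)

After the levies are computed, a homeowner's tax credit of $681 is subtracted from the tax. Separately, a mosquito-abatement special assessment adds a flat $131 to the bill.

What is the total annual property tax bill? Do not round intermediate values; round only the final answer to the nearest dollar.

$15,155

Assessed value = $2,385,200 × 0.31 = $739,412
Millbrook County: $739,412 × 0.00861 = $6,366.33732
Port Authority: $739,412 × 0.00425 = $3,142.501
City of Corbett: $739,412 × 0.00838 = $6,196.27256
Levies subtotal = $15,705.11088
After credit = $15,705.11088 − $681 = $15,024.11088
Total = $15,024.11088 + $131 = $15,155.11088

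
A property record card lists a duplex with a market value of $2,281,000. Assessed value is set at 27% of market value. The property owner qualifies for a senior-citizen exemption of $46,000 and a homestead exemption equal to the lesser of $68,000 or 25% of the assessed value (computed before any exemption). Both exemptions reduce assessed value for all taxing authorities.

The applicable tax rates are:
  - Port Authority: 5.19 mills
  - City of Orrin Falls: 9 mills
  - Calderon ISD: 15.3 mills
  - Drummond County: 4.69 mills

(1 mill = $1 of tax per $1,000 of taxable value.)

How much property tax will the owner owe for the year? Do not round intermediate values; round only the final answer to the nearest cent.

$17,153.92

Assessed value = $2,281,000 × 0.27 = $615,870
Homestead exemption = min($68,000, 25% × $615,870) = min($68,000, $153,967.5) = $68,000 (dollar cap binds)
Taxable value = $615,870 − $46,000 − $68,000 = $501,870
Port Authority: $501,870 × 0.00519 = $2,604.7053
City of Orrin Falls: $501,870 × 0.009 = $4,516.83
Calderon ISD: $501,870 × 0.0153 = $7,678.611
Drummond County: $501,870 × 0.00469 = $2,353.7703
Total = $17,153.9166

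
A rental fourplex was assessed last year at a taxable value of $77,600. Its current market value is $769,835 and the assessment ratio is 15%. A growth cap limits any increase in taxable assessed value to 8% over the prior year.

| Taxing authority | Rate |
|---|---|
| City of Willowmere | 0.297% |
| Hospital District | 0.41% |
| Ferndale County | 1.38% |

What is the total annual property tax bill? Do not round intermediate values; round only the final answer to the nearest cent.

$1,749.07

Uncapped assessed value = $769,835 × 0.15 = $115,475.25
Cap limit = $77,600 × 1.08 = $83,808
Taxable assessed value = min($115,475.25, $83,808) = $83,808 (cap binds)
City of Willowmere: $83,808 × 0.00297 = $248.90976
Hospital District: $83,808 × 0.0041 = $343.6128
Ferndale County: $83,808 × 0.0138 = $1,156.5504
Total = $1,749.07296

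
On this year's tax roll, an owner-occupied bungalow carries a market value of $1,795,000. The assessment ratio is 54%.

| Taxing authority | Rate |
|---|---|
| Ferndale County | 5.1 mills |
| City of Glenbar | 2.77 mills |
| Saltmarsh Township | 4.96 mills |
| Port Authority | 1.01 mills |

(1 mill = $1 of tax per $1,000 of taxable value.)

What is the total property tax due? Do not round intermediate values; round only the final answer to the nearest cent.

$13,415.11

Assessed value = $1,795,000 × 0.54 = $969,300
Ferndale County: $969,300 × 0.0051 = $4,943.43
City of Glenbar: $969,300 × 0.00277 = $2,684.961
Saltmarsh Township: $969,300 × 0.00496 = $4,807.728
Port Authority: $969,300 × 0.00101 = $978.993
Total = $4,943.43 + $2,684.961 + $4,807.728 + $978.993 = $13,415.112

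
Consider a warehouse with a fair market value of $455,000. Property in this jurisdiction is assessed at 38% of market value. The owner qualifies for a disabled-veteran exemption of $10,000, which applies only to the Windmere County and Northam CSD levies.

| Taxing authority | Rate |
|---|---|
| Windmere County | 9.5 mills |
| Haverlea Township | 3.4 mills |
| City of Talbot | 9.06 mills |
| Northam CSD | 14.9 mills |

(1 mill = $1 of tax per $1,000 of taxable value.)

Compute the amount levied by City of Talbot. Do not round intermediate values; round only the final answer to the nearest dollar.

Assessed value = $455,000 × 0.38 = $172,900
City of Talbot taxable value = $172,900 (exemption does not apply)
City of Talbot levy = $172,900 × 0.00906 = $1,566.474

$1,566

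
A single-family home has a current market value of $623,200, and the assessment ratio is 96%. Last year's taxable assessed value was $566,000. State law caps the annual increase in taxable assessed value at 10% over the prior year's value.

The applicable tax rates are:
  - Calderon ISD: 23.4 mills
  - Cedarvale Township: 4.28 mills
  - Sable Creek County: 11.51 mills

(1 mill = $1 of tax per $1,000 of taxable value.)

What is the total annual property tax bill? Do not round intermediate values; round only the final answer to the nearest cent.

$23,446.28

Uncapped assessed value = $623,200 × 0.96 = $598,272
Cap limit = $566,000 × 1.1 = $622,600
Taxable assessed value = min($598,272, $622,600) = $598,272 (cap does not bind)
Calderon ISD: $598,272 × 0.0234 = $13,999.5648
Cedarvale Township: $598,272 × 0.00428 = $2,560.60416
Sable Creek County: $598,272 × 0.01151 = $6,886.11072
Total = $23,446.27968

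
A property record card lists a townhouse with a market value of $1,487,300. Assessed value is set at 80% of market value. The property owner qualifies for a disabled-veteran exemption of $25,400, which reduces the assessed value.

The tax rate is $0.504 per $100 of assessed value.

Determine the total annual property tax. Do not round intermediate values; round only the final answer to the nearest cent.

Assessed value = $1,487,300 × 0.8 = $1,189,840
Taxable value = $1,189,840 − $25,400 = $1,164,440
Tax = $1,164,440 × 0.00504 = $5,868.7776

$5,868.78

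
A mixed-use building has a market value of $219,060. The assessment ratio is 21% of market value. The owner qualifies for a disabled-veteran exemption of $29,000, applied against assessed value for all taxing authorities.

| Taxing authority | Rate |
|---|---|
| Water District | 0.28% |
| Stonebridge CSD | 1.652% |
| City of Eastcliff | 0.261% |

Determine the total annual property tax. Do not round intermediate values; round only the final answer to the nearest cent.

Assessed value = $219,060 × 0.21 = $46,002.6
Taxable value = $46,002.6 − $29,000 = $17,002.6
Water District: $17,002.6 × 0.0028 = $47.60728
Stonebridge CSD: $17,002.6 × 0.01652 = $280.882952
City of Eastcliff: $17,002.6 × 0.00261 = $44.376786
Total = $47.60728 + $280.882952 + $44.376786 = $372.867018

$372.87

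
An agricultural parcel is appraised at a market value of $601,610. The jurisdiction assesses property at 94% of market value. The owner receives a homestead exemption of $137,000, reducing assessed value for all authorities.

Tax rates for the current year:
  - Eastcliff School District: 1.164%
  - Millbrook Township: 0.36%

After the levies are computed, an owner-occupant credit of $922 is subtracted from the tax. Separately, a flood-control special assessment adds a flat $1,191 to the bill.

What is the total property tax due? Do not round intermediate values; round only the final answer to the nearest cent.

Assessed value = $601,610 × 0.94 = $565,513.4
Taxable value = $565,513.4 − $137,000 = $428,513.4
Eastcliff School District: $428,513.4 × 0.01164 = $4,987.895976
Millbrook Township: $428,513.4 × 0.0036 = $1,542.64824
Levies subtotal = $6,530.544216
After credit = $6,530.544216 − $922 = $5,608.544216
Total = $5,608.544216 + $1,191 = $6,799.544216

$6,799.54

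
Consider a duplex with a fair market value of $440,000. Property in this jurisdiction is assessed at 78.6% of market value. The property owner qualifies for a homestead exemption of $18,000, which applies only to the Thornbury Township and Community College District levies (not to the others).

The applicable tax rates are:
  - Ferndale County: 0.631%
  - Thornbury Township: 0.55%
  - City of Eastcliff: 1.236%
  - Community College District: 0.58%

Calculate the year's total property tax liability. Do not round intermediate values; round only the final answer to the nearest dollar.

$10,161

Assessed value = $440,000 × 0.786 = $345,840
Ferndale County: $345,840 × 0.00631 = $2,182.2504
Thornbury Township: ($345,840 − $18,000) × 0.0055 = $327,840 × 0.0055 = $1,803.12
City of Eastcliff: $345,840 × 0.01236 = $4,274.5824
Community College District: ($345,840 − $18,000) × 0.0058 = $327,840 × 0.0058 = $1,901.472
Total = $10,161.4248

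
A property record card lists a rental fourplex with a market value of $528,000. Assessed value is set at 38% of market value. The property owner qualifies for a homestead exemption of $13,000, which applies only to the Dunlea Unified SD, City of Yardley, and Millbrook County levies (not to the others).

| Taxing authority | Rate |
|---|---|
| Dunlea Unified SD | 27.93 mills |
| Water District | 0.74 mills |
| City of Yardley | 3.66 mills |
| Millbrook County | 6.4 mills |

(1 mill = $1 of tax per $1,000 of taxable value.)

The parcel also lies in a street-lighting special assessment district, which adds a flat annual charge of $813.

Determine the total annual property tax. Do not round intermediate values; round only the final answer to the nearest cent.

Assessed value = $528,000 × 0.38 = $200,640
Dunlea Unified SD: ($200,640 − $13,000) × 0.02793 = $187,640 × 0.02793 = $5,240.7852
Water District: $200,640 × 0.00074 = $148.4736
City of Yardley: ($200,640 − $13,000) × 0.00366 = $187,640 × 0.00366 = $686.7624
Millbrook County: ($200,640 − $13,000) × 0.0064 = $187,640 × 0.0064 = $1,200.896
Levies subtotal = $7,276.9172
Total = $7,276.9172 + $813 = $8,089.9172

$8,089.92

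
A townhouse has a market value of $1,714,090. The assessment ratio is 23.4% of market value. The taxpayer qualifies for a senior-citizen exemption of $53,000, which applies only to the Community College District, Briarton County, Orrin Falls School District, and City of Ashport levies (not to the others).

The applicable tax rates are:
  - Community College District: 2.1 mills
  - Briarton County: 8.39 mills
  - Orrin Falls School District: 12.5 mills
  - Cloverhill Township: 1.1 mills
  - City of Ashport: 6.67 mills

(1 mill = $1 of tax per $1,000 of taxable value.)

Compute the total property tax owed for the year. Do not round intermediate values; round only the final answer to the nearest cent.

$10,765.77

Assessed value = $1,714,090 × 0.234 = $401,097.06
Community College District: ($401,097.06 − $53,000) × 0.0021 = $348,097.06 × 0.0021 = $731.003826
Briarton County: ($401,097.06 − $53,000) × 0.00839 = $348,097.06 × 0.00839 = $2,920.5343334
Orrin Falls School District: ($401,097.06 − $53,000) × 0.0125 = $348,097.06 × 0.0125 = $4,351.21325
Cloverhill Township: $401,097.06 × 0.0011 = $441.206766
City of Ashport: ($401,097.06 − $53,000) × 0.00667 = $348,097.06 × 0.00667 = $2,321.8073902
Total = $10,765.7655656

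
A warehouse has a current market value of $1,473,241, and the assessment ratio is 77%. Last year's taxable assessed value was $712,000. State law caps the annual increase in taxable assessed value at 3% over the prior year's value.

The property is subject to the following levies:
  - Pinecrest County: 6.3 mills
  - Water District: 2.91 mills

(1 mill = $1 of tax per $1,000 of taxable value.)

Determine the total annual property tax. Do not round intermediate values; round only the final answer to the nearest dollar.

$6,754

Uncapped assessed value = $1,473,241 × 0.77 = $1,134,395.57
Cap limit = $712,000 × 1.03 = $733,360
Taxable assessed value = min($1,134,395.57, $733,360) = $733,360 (cap binds)
Pinecrest County: $733,360 × 0.0063 = $4,620.168
Water District: $733,360 × 0.00291 = $2,134.0776
Total = $6,754.2456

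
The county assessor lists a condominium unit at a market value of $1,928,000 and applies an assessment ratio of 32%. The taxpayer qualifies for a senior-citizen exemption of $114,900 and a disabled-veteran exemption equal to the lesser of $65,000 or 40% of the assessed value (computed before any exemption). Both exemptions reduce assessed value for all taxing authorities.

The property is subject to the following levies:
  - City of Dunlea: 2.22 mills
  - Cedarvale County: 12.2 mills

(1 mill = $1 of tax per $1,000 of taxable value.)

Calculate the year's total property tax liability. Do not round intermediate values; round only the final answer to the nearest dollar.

$6,302

Assessed value = $1,928,000 × 0.32 = $616,960
Disabled-veteran exemption = min($65,000, 40% × $616,960) = min($65,000, $246,784) = $65,000 (dollar cap binds)
Taxable value = $616,960 − $114,900 − $65,000 = $437,060
City of Dunlea: $437,060 × 0.00222 = $970.2732
Cedarvale County: $437,060 × 0.0122 = $5,332.132
Total = $6,302.4052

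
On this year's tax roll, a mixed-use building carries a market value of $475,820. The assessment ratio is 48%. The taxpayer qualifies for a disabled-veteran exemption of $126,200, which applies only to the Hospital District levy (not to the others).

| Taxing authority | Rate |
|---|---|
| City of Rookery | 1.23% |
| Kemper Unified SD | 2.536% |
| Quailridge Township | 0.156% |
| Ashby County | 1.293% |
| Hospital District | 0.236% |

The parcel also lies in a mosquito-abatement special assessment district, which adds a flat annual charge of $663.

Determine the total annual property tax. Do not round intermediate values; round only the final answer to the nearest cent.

$12,814.90

Assessed value = $475,820 × 0.48 = $228,393.6
City of Rookery: $228,393.6 × 0.0123 = $2,809.24128
Kemper Unified SD: $228,393.6 × 0.02536 = $5,792.061696
Quailridge Township: $228,393.6 × 0.00156 = $356.294016
Ashby County: $228,393.6 × 0.01293 = $2,953.129248
Hospital District: ($228,393.6 − $126,200) × 0.00236 = $102,193.6 × 0.00236 = $241.176896
Levies subtotal = $12,151.903136
Total = $12,151.903136 + $663 = $12,814.903136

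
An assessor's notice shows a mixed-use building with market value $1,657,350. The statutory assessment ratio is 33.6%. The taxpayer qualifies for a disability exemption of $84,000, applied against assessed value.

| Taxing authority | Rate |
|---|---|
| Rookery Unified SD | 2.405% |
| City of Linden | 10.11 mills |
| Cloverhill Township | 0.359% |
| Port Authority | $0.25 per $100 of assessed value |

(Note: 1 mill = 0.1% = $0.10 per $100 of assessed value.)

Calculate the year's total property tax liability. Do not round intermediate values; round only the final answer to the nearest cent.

Assessed value = $1,657,350 × 0.336 = $556,869.6
Taxable value = $556,869.6 − $84,000 = $472,869.6
Rookery Unified SD: $472,869.6 × 0.02405 = $11,372.51388
City of Linden: $472,869.6 × 0.01011 = $4,780.711656
Cloverhill Township: $472,869.6 × 0.00359 = $1,697.601864
Port Authority: $472,869.6 × 0.0025 = $1,182.174
Total = $19,033.0014

$19,033.00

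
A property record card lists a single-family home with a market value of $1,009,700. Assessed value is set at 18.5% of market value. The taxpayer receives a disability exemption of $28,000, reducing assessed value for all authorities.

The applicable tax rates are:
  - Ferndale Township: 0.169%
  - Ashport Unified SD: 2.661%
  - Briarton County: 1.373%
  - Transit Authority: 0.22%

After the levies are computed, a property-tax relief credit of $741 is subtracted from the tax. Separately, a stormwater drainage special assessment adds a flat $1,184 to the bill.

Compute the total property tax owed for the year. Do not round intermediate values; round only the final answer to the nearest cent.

Assessed value = $1,009,700 × 0.185 = $186,794.5
Taxable value = $186,794.5 − $28,000 = $158,794.5
Ferndale Township: $158,794.5 × 0.00169 = $268.362705
Ashport Unified SD: $158,794.5 × 0.02661 = $4,225.521645
Briarton County: $158,794.5 × 0.01373 = $2,180.248485
Transit Authority: $158,794.5 × 0.0022 = $349.3479
Levies subtotal = $7,023.480735
After credit = $7,023.480735 − $741 = $6,282.480735
Total = $6,282.480735 + $1,184 = $7,466.480735

$7,466.48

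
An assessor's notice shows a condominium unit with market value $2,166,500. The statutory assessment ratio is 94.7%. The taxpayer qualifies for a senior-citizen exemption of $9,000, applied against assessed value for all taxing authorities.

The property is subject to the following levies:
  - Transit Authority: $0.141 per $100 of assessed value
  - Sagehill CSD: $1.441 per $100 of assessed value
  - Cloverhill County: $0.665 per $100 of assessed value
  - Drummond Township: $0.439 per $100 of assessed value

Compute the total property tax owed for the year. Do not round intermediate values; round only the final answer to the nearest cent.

Assessed value = $2,166,500 × 0.947 = $2,051,675.5
Taxable value = $2,051,675.5 − $9,000 = $2,042,675.5
Transit Authority: $2,042,675.5 × 0.00141 = $2,880.172455
Sagehill CSD: $2,042,675.5 × 0.01441 = $29,434.953955
Cloverhill County: $2,042,675.5 × 0.00665 = $13,583.792075
Drummond Township: $2,042,675.5 × 0.00439 = $8,967.345445
Total = $2,880.172455 + $29,434.953955 + $13,583.792075 + $8,967.345445 = $54,866.26393

$54,866.26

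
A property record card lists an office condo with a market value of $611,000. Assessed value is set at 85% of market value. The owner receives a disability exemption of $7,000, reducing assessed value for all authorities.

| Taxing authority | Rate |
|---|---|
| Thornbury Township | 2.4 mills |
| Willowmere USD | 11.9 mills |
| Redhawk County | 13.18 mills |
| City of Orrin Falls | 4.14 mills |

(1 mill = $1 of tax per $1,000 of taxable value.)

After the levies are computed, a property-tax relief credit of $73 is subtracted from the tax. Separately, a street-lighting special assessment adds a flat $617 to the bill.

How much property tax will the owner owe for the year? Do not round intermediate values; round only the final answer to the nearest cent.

Assessed value = $611,000 × 0.85 = $519,350
Taxable value = $519,350 − $7,000 = $512,350
Thornbury Township: $512,350 × 0.0024 = $1,229.64
Willowmere USD: $512,350 × 0.0119 = $6,096.965
Redhawk County: $512,350 × 0.01318 = $6,752.773
City of Orrin Falls: $512,350 × 0.00414 = $2,121.129
Levies subtotal = $16,200.507
After credit = $16,200.507 − $73 = $16,127.507
Total = $16,127.507 + $617 = $16,744.507

$16,744.51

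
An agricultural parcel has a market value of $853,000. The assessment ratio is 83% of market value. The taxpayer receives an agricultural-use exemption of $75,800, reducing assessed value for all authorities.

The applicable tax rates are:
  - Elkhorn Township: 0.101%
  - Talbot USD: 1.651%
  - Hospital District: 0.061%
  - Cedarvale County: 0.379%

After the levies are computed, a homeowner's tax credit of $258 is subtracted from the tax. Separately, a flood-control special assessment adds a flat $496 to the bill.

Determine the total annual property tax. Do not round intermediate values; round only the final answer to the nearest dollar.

$14,096

Assessed value = $853,000 × 0.83 = $707,990
Taxable value = $707,990 − $75,800 = $632,190
Elkhorn Township: $632,190 × 0.00101 = $638.5119
Talbot USD: $632,190 × 0.01651 = $10,437.4569
Hospital District: $632,190 × 0.00061 = $385.6359
Cedarvale County: $632,190 × 0.00379 = $2,396.0001
Levies subtotal = $13,857.6048
After credit = $13,857.6048 − $258 = $13,599.6048
Total = $13,599.6048 + $496 = $14,095.6048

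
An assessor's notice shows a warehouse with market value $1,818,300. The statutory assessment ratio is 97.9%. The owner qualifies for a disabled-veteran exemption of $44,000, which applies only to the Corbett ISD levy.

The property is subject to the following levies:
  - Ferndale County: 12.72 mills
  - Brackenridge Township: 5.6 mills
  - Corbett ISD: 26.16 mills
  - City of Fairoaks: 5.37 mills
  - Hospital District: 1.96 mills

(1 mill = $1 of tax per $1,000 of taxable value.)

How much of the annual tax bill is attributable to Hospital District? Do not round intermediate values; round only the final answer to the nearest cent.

$3,489.03

Assessed value = $1,818,300 × 0.979 = $1,780,115.7
Hospital District taxable value = $1,780,115.7 (exemption does not apply)
Hospital District levy = $1,780,115.7 × 0.00196 = $3,489.026772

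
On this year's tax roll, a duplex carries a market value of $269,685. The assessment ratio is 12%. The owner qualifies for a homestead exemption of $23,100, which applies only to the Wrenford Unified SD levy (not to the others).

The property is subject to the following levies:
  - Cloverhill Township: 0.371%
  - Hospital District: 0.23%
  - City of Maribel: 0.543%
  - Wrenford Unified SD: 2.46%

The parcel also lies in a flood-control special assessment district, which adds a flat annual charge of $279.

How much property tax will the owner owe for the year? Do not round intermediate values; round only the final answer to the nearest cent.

Assessed value = $269,685 × 0.12 = $32,362.2
Cloverhill Township: $32,362.2 × 0.00371 = $120.063762
Hospital District: $32,362.2 × 0.0023 = $74.43306
City of Maribel: $32,362.2 × 0.00543 = $175.726746
Wrenford Unified SD: ($32,362.2 − $23,100) × 0.0246 = $9,262.2 × 0.0246 = $227.85012
Levies subtotal = $598.073688
Total = $598.073688 + $279 = $877.073688

$877.07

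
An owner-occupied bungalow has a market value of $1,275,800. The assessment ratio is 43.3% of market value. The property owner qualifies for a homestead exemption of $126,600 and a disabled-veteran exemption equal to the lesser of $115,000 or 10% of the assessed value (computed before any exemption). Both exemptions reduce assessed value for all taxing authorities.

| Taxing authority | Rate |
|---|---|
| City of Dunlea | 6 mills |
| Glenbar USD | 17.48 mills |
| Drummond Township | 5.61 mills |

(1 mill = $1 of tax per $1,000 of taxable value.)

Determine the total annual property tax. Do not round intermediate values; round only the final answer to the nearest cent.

Assessed value = $1,275,800 × 0.433 = $552,421.4
Disabled-veteran exemption = min($115,000, 10% × $552,421.4) = min($115,000, $55,242.14) = $55,242.14 (percentage binds)
Taxable value = $552,421.4 − $126,600 − $55,242.14 = $370,579.26
City of Dunlea: $370,579.26 × 0.006 = $2,223.47556
Glenbar USD: $370,579.26 × 0.01748 = $6,477.7254648
Drummond Township: $370,579.26 × 0.00561 = $2,078.9496486
Total = $10,780.1506734

$10,780.15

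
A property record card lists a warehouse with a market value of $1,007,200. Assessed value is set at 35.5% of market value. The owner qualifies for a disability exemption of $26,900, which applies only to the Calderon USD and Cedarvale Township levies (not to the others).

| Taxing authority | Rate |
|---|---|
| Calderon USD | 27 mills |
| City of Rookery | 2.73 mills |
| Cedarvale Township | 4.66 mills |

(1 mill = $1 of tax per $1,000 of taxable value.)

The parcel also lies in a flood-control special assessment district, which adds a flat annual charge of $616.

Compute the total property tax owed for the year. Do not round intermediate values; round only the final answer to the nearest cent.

$12,060.70

Assessed value = $1,007,200 × 0.355 = $357,556
Calderon USD: ($357,556 − $26,900) × 0.027 = $330,656 × 0.027 = $8,927.712
City of Rookery: $357,556 × 0.00273 = $976.12788
Cedarvale Township: ($357,556 − $26,900) × 0.00466 = $330,656 × 0.00466 = $1,540.85696
Levies subtotal = $11,444.69684
Total = $11,444.69684 + $616 = $12,060.69684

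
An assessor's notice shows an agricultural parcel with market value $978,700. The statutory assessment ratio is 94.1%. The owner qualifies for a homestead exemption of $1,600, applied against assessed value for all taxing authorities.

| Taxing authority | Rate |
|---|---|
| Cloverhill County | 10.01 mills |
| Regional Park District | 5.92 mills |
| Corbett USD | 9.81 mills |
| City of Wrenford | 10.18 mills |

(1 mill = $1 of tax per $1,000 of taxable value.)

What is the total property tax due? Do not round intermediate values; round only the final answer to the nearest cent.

$33,023.29

Assessed value = $978,700 × 0.941 = $920,956.7
Taxable value = $920,956.7 − $1,600 = $919,356.7
Cloverhill County: $919,356.7 × 0.01001 = $9,202.760567
Regional Park District: $919,356.7 × 0.00592 = $5,442.591664
Corbett USD: $919,356.7 × 0.00981 = $9,018.889227
City of Wrenford: $919,356.7 × 0.01018 = $9,359.051206
Total = $9,202.760567 + $5,442.591664 + $9,018.889227 + $9,359.051206 = $33,023.292664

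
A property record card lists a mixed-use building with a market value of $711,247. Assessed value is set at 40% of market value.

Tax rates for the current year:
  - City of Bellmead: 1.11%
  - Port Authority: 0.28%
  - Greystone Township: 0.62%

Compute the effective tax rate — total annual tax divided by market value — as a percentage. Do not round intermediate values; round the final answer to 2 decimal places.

0.80%

Assessed value = $711,247 × 0.4 = $284,498.8
City of Bellmead: $284,498.8 × 0.0111 = $3,157.93668
Port Authority: $284,498.8 × 0.0028 = $796.59664
Greystone Township: $284,498.8 × 0.0062 = $1,763.89256
Total tax = $5,718.42588
Effective rate = $5,718.42588 ÷ $711,247 = 0.80% of market value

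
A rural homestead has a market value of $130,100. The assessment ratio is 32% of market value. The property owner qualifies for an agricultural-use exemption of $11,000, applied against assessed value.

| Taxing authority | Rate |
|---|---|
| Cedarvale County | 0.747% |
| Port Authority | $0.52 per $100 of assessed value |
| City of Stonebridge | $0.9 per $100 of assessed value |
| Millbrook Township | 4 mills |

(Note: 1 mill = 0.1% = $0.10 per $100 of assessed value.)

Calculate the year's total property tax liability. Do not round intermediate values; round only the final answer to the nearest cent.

$786.32

Assessed value = $130,100 × 0.32 = $41,632
Taxable value = $41,632 − $11,000 = $30,632
Cedarvale County: $30,632 × 0.00747 = $228.82104
Port Authority: $30,632 × 0.0052 = $159.2864
City of Stonebridge: $30,632 × 0.009 = $275.688
Millbrook Township: $30,632 × 0.004 = $122.528
Total = $786.32344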